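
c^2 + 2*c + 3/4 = (c + 1/2)*(c + 3/2)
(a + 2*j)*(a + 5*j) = a^2 + 7*a*j + 10*j^2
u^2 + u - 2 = (u - 1)*(u + 2)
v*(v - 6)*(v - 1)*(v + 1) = v^4 - 6*v^3 - v^2 + 6*v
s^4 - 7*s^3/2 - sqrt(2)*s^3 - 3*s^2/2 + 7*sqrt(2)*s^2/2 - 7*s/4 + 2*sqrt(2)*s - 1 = (s - 4)*(s + 1/2)*(s - sqrt(2)/2)^2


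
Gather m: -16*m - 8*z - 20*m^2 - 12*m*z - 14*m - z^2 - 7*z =-20*m^2 + m*(-12*z - 30) - z^2 - 15*z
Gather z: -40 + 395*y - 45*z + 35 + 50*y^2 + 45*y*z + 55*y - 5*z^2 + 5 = 50*y^2 + 450*y - 5*z^2 + z*(45*y - 45)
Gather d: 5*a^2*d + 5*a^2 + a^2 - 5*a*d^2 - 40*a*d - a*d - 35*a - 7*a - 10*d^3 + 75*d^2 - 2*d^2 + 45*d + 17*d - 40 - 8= 6*a^2 - 42*a - 10*d^3 + d^2*(73 - 5*a) + d*(5*a^2 - 41*a + 62) - 48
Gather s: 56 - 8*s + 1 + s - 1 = 56 - 7*s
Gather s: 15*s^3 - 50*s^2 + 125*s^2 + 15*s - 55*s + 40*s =15*s^3 + 75*s^2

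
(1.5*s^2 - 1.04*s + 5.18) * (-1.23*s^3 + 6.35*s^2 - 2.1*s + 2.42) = -1.845*s^5 + 10.8042*s^4 - 16.1254*s^3 + 38.707*s^2 - 13.3948*s + 12.5356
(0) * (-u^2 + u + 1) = 0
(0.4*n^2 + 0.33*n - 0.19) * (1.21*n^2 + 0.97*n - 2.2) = 0.484*n^4 + 0.7873*n^3 - 0.7898*n^2 - 0.9103*n + 0.418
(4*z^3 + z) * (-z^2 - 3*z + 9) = -4*z^5 - 12*z^4 + 35*z^3 - 3*z^2 + 9*z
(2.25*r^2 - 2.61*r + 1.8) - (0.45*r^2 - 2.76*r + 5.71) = 1.8*r^2 + 0.15*r - 3.91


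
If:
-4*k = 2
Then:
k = -1/2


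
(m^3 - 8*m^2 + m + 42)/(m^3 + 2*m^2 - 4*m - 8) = (m^2 - 10*m + 21)/(m^2 - 4)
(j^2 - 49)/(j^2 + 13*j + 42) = (j - 7)/(j + 6)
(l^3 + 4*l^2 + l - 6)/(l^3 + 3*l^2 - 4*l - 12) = (l - 1)/(l - 2)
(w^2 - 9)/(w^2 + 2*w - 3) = (w - 3)/(w - 1)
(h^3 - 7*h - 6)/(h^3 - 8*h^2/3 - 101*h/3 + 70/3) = 3*(h^3 - 7*h - 6)/(3*h^3 - 8*h^2 - 101*h + 70)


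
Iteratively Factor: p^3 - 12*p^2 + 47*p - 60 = (p - 4)*(p^2 - 8*p + 15) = (p - 5)*(p - 4)*(p - 3)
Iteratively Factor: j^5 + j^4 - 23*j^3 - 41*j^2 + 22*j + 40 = (j - 1)*(j^4 + 2*j^3 - 21*j^2 - 62*j - 40) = (j - 1)*(j + 2)*(j^3 - 21*j - 20) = (j - 5)*(j - 1)*(j + 2)*(j^2 + 5*j + 4) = (j - 5)*(j - 1)*(j + 2)*(j + 4)*(j + 1)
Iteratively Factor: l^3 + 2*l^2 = (l + 2)*(l^2) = l*(l + 2)*(l)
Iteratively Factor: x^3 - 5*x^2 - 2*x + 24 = (x - 4)*(x^2 - x - 6) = (x - 4)*(x + 2)*(x - 3)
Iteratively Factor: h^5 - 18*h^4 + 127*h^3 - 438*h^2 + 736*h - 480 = (h - 3)*(h^4 - 15*h^3 + 82*h^2 - 192*h + 160) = (h - 4)*(h - 3)*(h^3 - 11*h^2 + 38*h - 40) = (h - 4)^2*(h - 3)*(h^2 - 7*h + 10) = (h - 4)^2*(h - 3)*(h - 2)*(h - 5)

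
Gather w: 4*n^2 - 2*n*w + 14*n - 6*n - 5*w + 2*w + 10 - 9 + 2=4*n^2 + 8*n + w*(-2*n - 3) + 3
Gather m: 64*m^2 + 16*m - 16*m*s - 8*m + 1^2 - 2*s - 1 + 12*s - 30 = 64*m^2 + m*(8 - 16*s) + 10*s - 30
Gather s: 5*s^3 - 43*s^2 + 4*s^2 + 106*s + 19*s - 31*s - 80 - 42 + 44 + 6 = 5*s^3 - 39*s^2 + 94*s - 72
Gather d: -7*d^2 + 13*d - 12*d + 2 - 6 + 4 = -7*d^2 + d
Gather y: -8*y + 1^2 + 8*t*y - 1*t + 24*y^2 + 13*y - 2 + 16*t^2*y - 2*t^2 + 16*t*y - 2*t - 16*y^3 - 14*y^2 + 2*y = -2*t^2 - 3*t - 16*y^3 + 10*y^2 + y*(16*t^2 + 24*t + 7) - 1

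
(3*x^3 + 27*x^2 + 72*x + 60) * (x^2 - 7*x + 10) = 3*x^5 + 6*x^4 - 87*x^3 - 174*x^2 + 300*x + 600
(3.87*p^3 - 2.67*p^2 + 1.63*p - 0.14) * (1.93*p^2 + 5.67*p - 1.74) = 7.4691*p^5 + 16.7898*p^4 - 18.7268*p^3 + 13.6177*p^2 - 3.63*p + 0.2436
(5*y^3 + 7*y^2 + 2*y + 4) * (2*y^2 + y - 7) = 10*y^5 + 19*y^4 - 24*y^3 - 39*y^2 - 10*y - 28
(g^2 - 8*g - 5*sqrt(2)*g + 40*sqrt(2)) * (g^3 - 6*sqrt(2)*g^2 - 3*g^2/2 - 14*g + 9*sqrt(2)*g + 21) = g^5 - 11*sqrt(2)*g^4 - 19*g^4/2 + 58*g^3 + 209*sqrt(2)*g^3/2 - 437*g^2 - 62*sqrt(2)*g^2 - 665*sqrt(2)*g + 552*g + 840*sqrt(2)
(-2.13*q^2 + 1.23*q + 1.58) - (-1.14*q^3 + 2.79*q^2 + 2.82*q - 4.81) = 1.14*q^3 - 4.92*q^2 - 1.59*q + 6.39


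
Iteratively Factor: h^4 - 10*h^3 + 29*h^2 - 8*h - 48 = (h + 1)*(h^3 - 11*h^2 + 40*h - 48) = (h - 4)*(h + 1)*(h^2 - 7*h + 12) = (h - 4)*(h - 3)*(h + 1)*(h - 4)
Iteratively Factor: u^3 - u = (u)*(u^2 - 1) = u*(u + 1)*(u - 1)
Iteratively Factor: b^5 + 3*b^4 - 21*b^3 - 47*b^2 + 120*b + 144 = (b - 3)*(b^4 + 6*b^3 - 3*b^2 - 56*b - 48) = (b - 3)*(b + 1)*(b^3 + 5*b^2 - 8*b - 48) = (b - 3)*(b + 1)*(b + 4)*(b^2 + b - 12) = (b - 3)*(b + 1)*(b + 4)^2*(b - 3)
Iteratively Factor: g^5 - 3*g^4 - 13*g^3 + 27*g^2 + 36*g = (g - 4)*(g^4 + g^3 - 9*g^2 - 9*g) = g*(g - 4)*(g^3 + g^2 - 9*g - 9) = g*(g - 4)*(g + 1)*(g^2 - 9) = g*(g - 4)*(g - 3)*(g + 1)*(g + 3)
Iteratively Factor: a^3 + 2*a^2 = (a)*(a^2 + 2*a) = a*(a + 2)*(a)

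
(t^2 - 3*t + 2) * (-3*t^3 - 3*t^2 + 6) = -3*t^5 + 6*t^4 + 3*t^3 - 18*t + 12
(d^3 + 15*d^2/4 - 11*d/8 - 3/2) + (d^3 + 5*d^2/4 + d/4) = 2*d^3 + 5*d^2 - 9*d/8 - 3/2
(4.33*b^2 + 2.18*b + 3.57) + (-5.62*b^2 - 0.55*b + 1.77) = -1.29*b^2 + 1.63*b + 5.34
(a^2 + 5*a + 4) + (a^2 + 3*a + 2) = 2*a^2 + 8*a + 6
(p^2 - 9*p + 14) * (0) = 0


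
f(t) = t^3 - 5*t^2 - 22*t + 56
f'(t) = 3*t^2 - 10*t - 22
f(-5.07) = -91.31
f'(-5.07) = 105.81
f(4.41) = -52.49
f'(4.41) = -7.76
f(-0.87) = 70.70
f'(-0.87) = -11.03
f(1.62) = 11.49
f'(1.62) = -30.33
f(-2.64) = 60.83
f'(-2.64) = 25.31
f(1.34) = 19.95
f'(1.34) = -30.01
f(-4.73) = -57.63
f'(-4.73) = 92.42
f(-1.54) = 74.37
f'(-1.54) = 0.51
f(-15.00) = -4114.00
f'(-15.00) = 803.00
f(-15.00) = -4114.00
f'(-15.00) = 803.00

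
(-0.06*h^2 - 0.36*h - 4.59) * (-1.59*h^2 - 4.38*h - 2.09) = 0.0954*h^4 + 0.8352*h^3 + 9.0003*h^2 + 20.8566*h + 9.5931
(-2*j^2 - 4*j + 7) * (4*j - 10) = -8*j^3 + 4*j^2 + 68*j - 70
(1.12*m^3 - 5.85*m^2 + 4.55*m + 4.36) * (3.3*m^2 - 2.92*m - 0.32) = 3.696*m^5 - 22.5754*m^4 + 31.7386*m^3 + 2.974*m^2 - 14.1872*m - 1.3952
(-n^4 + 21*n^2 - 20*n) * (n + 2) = -n^5 - 2*n^4 + 21*n^3 + 22*n^2 - 40*n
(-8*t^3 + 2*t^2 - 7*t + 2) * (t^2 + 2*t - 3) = -8*t^5 - 14*t^4 + 21*t^3 - 18*t^2 + 25*t - 6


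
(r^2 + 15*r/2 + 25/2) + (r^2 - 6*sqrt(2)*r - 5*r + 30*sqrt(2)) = 2*r^2 - 6*sqrt(2)*r + 5*r/2 + 25/2 + 30*sqrt(2)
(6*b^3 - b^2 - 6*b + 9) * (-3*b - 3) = -18*b^4 - 15*b^3 + 21*b^2 - 9*b - 27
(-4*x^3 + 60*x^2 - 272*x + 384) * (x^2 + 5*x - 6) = -4*x^5 + 40*x^4 + 52*x^3 - 1336*x^2 + 3552*x - 2304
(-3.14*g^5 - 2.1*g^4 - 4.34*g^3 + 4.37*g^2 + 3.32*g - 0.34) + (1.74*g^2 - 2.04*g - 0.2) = -3.14*g^5 - 2.1*g^4 - 4.34*g^3 + 6.11*g^2 + 1.28*g - 0.54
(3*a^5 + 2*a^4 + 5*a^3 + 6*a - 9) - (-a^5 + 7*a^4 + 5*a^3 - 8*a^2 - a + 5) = 4*a^5 - 5*a^4 + 8*a^2 + 7*a - 14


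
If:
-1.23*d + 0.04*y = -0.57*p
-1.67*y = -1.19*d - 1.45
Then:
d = 1.40336134453782*y - 1.21848739495798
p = 2.95813062066932*y - 2.62936753648828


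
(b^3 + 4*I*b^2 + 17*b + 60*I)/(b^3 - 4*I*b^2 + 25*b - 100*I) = (b + 3*I)/(b - 5*I)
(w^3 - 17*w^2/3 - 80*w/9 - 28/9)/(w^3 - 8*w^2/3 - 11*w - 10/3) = (-9*w^3 + 51*w^2 + 80*w + 28)/(3*(-3*w^3 + 8*w^2 + 33*w + 10))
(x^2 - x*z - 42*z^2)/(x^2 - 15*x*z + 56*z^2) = (x + 6*z)/(x - 8*z)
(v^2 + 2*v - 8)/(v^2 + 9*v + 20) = (v - 2)/(v + 5)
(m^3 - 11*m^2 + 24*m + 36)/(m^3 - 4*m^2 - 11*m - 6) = (m - 6)/(m + 1)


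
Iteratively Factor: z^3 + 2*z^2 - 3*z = (z)*(z^2 + 2*z - 3) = z*(z + 3)*(z - 1)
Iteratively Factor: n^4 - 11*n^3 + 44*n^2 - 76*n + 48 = (n - 2)*(n^3 - 9*n^2 + 26*n - 24) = (n - 3)*(n - 2)*(n^2 - 6*n + 8) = (n - 3)*(n - 2)^2*(n - 4)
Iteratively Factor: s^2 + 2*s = (s)*(s + 2)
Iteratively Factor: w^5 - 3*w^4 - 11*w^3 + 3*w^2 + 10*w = (w + 1)*(w^4 - 4*w^3 - 7*w^2 + 10*w) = (w - 5)*(w + 1)*(w^3 + w^2 - 2*w) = (w - 5)*(w - 1)*(w + 1)*(w^2 + 2*w) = w*(w - 5)*(w - 1)*(w + 1)*(w + 2)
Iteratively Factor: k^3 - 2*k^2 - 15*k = (k)*(k^2 - 2*k - 15) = k*(k - 5)*(k + 3)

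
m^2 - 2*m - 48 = (m - 8)*(m + 6)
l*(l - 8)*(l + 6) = l^3 - 2*l^2 - 48*l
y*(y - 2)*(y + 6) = y^3 + 4*y^2 - 12*y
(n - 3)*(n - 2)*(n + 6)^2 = n^4 + 7*n^3 - 18*n^2 - 108*n + 216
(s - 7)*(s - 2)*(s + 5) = s^3 - 4*s^2 - 31*s + 70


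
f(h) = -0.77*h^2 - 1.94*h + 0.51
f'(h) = -1.54*h - 1.94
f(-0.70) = 1.49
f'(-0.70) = -0.86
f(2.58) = -9.62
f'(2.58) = -5.91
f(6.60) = -45.84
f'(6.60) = -12.10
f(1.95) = -6.20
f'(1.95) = -4.94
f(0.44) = -0.49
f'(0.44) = -2.62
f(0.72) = -1.29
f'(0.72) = -3.05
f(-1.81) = 1.50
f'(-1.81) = 0.85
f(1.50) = -4.13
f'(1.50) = -4.25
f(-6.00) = -15.57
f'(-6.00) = 7.30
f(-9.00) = -44.40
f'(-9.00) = 11.92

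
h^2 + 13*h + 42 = (h + 6)*(h + 7)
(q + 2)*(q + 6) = q^2 + 8*q + 12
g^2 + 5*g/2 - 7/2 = (g - 1)*(g + 7/2)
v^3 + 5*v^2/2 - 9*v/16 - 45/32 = (v - 3/4)*(v + 3/4)*(v + 5/2)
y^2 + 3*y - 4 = (y - 1)*(y + 4)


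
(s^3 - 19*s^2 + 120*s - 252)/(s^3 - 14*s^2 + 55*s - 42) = (s - 6)/(s - 1)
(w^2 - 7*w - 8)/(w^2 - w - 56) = (w + 1)/(w + 7)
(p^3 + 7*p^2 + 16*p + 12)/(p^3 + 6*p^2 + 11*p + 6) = (p + 2)/(p + 1)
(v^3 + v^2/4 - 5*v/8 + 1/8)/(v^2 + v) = v - 3/4 + 1/(8*v)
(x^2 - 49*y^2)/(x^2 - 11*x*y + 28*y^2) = (x + 7*y)/(x - 4*y)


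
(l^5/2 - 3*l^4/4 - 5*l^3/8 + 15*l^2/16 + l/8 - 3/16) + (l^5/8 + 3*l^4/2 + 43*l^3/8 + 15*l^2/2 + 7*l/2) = 5*l^5/8 + 3*l^4/4 + 19*l^3/4 + 135*l^2/16 + 29*l/8 - 3/16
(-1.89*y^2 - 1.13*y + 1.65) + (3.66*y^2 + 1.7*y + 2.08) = 1.77*y^2 + 0.57*y + 3.73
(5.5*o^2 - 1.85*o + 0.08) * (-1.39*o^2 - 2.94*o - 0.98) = -7.645*o^4 - 13.5985*o^3 - 0.0621999999999998*o^2 + 1.5778*o - 0.0784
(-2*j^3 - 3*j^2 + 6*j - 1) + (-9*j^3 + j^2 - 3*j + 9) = -11*j^3 - 2*j^2 + 3*j + 8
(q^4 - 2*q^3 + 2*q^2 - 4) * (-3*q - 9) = -3*q^5 - 3*q^4 + 12*q^3 - 18*q^2 + 12*q + 36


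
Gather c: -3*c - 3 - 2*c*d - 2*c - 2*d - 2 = c*(-2*d - 5) - 2*d - 5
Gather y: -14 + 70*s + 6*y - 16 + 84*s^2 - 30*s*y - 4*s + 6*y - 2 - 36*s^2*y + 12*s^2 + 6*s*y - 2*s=96*s^2 + 64*s + y*(-36*s^2 - 24*s + 12) - 32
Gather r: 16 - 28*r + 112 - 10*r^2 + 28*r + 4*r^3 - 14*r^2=4*r^3 - 24*r^2 + 128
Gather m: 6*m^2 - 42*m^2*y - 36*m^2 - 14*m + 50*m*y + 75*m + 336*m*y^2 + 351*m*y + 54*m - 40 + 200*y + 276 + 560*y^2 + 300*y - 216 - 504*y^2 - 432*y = m^2*(-42*y - 30) + m*(336*y^2 + 401*y + 115) + 56*y^2 + 68*y + 20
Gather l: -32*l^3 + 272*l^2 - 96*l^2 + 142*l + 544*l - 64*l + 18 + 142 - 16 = -32*l^3 + 176*l^2 + 622*l + 144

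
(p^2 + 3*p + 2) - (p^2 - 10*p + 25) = 13*p - 23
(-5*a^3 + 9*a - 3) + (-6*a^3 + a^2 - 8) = -11*a^3 + a^2 + 9*a - 11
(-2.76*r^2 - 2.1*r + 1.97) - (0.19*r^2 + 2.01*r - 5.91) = -2.95*r^2 - 4.11*r + 7.88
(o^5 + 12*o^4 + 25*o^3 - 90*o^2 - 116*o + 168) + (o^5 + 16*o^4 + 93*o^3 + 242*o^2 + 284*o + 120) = 2*o^5 + 28*o^4 + 118*o^3 + 152*o^2 + 168*o + 288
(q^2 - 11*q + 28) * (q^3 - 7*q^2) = q^5 - 18*q^4 + 105*q^3 - 196*q^2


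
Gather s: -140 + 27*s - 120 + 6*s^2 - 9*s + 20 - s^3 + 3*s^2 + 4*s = -s^3 + 9*s^2 + 22*s - 240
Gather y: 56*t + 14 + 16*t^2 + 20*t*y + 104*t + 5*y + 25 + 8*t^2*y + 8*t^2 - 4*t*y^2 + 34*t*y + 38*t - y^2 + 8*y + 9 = 24*t^2 + 198*t + y^2*(-4*t - 1) + y*(8*t^2 + 54*t + 13) + 48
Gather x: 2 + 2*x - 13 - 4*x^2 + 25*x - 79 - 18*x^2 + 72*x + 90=-22*x^2 + 99*x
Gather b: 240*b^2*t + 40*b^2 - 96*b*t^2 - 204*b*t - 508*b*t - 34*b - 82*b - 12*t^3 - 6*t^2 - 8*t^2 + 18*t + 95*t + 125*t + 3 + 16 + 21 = b^2*(240*t + 40) + b*(-96*t^2 - 712*t - 116) - 12*t^3 - 14*t^2 + 238*t + 40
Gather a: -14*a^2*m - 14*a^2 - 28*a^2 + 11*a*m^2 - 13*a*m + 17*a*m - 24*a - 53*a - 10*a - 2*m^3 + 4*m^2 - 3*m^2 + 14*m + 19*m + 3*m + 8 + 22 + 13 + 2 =a^2*(-14*m - 42) + a*(11*m^2 + 4*m - 87) - 2*m^3 + m^2 + 36*m + 45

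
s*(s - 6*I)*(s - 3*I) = s^3 - 9*I*s^2 - 18*s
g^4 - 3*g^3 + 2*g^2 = g^2*(g - 2)*(g - 1)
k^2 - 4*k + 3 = (k - 3)*(k - 1)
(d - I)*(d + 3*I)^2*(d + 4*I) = d^4 + 9*I*d^3 - 23*d^2 - 3*I*d - 36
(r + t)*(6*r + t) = 6*r^2 + 7*r*t + t^2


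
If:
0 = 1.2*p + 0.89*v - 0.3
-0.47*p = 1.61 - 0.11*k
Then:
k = 15.7045454545455 - 3.16893939393939*v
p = 0.25 - 0.741666666666667*v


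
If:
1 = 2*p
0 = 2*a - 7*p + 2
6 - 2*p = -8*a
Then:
No Solution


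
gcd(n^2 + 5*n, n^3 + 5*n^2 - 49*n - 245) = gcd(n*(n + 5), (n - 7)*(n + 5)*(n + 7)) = n + 5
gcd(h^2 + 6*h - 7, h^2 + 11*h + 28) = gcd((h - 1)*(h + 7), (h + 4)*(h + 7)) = h + 7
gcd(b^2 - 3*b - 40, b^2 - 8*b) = b - 8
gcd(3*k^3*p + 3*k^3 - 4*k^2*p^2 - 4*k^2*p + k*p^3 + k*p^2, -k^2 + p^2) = -k + p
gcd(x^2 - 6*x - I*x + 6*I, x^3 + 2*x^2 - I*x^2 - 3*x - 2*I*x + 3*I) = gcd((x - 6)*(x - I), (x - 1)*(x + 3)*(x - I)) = x - I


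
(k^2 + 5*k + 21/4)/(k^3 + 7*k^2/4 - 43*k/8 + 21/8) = 2*(2*k + 3)/(4*k^2 - 7*k + 3)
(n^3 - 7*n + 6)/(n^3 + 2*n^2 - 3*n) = (n - 2)/n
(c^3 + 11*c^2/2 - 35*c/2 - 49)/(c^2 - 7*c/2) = c + 9 + 14/c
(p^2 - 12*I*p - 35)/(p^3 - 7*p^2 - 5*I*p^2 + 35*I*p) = (p - 7*I)/(p*(p - 7))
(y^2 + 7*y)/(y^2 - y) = (y + 7)/(y - 1)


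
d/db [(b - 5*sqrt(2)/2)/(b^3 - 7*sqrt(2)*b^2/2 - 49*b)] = (-4*b^3 + 22*sqrt(2)*b^2 - 70*b - 245*sqrt(2))/(b^2*(2*b^4 - 14*sqrt(2)*b^3 - 147*b^2 + 686*sqrt(2)*b + 4802))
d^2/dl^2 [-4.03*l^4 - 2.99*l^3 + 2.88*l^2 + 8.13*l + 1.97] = -48.36*l^2 - 17.94*l + 5.76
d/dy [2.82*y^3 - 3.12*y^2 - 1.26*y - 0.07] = 8.46*y^2 - 6.24*y - 1.26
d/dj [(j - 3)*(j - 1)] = 2*j - 4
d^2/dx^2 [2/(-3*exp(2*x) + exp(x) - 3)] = 2*(-2*(6*exp(x) - 1)^2*exp(x) + (12*exp(x) - 1)*(3*exp(2*x) - exp(x) + 3))*exp(x)/(3*exp(2*x) - exp(x) + 3)^3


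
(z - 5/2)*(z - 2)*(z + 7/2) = z^3 - z^2 - 43*z/4 + 35/2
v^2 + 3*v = v*(v + 3)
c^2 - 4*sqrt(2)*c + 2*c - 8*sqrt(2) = (c + 2)*(c - 4*sqrt(2))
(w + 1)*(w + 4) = w^2 + 5*w + 4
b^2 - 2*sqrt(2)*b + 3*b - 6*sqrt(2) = (b + 3)*(b - 2*sqrt(2))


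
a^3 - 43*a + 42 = (a - 6)*(a - 1)*(a + 7)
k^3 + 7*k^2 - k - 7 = (k - 1)*(k + 1)*(k + 7)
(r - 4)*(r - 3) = r^2 - 7*r + 12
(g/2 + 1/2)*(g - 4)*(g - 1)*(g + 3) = g^4/2 - g^3/2 - 13*g^2/2 + g/2 + 6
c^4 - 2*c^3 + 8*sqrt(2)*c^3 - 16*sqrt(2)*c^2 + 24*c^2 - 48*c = c*(c - 2)*(c + 2*sqrt(2))*(c + 6*sqrt(2))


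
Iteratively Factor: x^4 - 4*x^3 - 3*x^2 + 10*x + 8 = (x + 1)*(x^3 - 5*x^2 + 2*x + 8) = (x - 2)*(x + 1)*(x^2 - 3*x - 4) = (x - 2)*(x + 1)^2*(x - 4)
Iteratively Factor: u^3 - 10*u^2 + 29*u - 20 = (u - 4)*(u^2 - 6*u + 5) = (u - 5)*(u - 4)*(u - 1)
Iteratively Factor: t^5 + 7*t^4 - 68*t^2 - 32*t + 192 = (t - 2)*(t^4 + 9*t^3 + 18*t^2 - 32*t - 96) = (t - 2)^2*(t^3 + 11*t^2 + 40*t + 48) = (t - 2)^2*(t + 4)*(t^2 + 7*t + 12) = (t - 2)^2*(t + 3)*(t + 4)*(t + 4)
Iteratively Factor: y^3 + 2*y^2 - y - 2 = (y + 2)*(y^2 - 1) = (y - 1)*(y + 2)*(y + 1)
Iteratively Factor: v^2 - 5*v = (v - 5)*(v)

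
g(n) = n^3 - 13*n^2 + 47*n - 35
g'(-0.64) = 64.87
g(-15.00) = -7040.00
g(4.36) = 5.68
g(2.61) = 16.89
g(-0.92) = -90.02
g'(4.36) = -9.33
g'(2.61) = -0.42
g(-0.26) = -48.12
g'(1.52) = 14.41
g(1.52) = 9.92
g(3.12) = 15.46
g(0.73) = -7.23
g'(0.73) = 29.62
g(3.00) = 16.00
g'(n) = 3*n^2 - 26*n + 47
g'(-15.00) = 1112.00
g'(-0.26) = 53.96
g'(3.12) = -4.92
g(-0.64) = -70.67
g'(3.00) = -4.00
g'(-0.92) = 73.46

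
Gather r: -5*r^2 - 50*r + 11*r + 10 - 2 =-5*r^2 - 39*r + 8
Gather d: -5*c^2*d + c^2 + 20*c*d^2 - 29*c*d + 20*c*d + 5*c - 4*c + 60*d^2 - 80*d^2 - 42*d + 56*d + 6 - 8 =c^2 + c + d^2*(20*c - 20) + d*(-5*c^2 - 9*c + 14) - 2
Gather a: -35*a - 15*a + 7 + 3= 10 - 50*a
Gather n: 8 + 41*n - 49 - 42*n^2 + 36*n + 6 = -42*n^2 + 77*n - 35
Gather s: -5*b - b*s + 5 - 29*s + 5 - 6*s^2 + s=-5*b - 6*s^2 + s*(-b - 28) + 10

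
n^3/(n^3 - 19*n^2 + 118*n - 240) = n^3/(n^3 - 19*n^2 + 118*n - 240)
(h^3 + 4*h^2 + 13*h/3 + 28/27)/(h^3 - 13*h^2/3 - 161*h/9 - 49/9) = (h + 4/3)/(h - 7)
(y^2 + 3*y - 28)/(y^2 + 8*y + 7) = (y - 4)/(y + 1)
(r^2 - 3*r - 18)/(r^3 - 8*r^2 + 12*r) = (r + 3)/(r*(r - 2))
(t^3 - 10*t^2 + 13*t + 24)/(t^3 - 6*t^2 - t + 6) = (t^2 - 11*t + 24)/(t^2 - 7*t + 6)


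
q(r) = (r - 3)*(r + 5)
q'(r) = 2*r + 2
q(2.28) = -5.24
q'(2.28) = 6.56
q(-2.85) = -12.58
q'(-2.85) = -3.70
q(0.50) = -13.75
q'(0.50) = 3.00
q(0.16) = -14.65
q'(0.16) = 2.32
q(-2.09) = -14.81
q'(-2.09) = -2.18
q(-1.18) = -15.97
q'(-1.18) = -0.36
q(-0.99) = -16.00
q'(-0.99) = 0.02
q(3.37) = 3.10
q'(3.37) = 8.74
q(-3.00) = -12.00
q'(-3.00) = -4.00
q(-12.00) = 105.00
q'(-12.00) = -22.00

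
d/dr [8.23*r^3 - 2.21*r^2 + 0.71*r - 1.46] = 24.69*r^2 - 4.42*r + 0.71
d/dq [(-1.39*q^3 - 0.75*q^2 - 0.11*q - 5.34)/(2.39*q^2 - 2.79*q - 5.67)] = (-3.3221*q^4 + 7.7562*q^3 + 25.9993*q^2 + 34.0302*q - 14.2749)/(5.7121*q^4 - 13.3362*q^3 - 19.3185*q^2 + 31.6386*q + 32.1489)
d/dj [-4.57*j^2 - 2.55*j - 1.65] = -9.14*j - 2.55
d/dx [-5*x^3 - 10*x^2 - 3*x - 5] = -15*x^2 - 20*x - 3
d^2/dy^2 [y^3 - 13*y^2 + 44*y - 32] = 6*y - 26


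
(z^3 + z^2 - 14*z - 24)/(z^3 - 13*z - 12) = (z + 2)/(z + 1)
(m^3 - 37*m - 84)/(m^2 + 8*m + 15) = (m^2 - 3*m - 28)/(m + 5)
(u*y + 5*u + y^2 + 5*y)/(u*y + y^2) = (y + 5)/y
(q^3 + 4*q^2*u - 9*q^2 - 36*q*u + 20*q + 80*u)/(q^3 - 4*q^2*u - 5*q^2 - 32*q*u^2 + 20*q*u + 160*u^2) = (q - 4)/(q - 8*u)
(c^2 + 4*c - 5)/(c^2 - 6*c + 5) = (c + 5)/(c - 5)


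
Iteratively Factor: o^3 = (o)*(o^2) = o^2*(o)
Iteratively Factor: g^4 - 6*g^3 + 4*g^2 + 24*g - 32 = (g - 2)*(g^3 - 4*g^2 - 4*g + 16) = (g - 4)*(g - 2)*(g^2 - 4) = (g - 4)*(g - 2)^2*(g + 2)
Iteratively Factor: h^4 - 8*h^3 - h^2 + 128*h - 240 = (h - 4)*(h^3 - 4*h^2 - 17*h + 60) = (h - 4)*(h - 3)*(h^2 - h - 20) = (h - 5)*(h - 4)*(h - 3)*(h + 4)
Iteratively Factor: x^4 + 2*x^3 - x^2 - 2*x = (x)*(x^3 + 2*x^2 - x - 2) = x*(x - 1)*(x^2 + 3*x + 2) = x*(x - 1)*(x + 2)*(x + 1)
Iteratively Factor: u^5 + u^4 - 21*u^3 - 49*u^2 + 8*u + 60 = (u + 2)*(u^4 - u^3 - 19*u^2 - 11*u + 30) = (u - 1)*(u + 2)*(u^3 - 19*u - 30) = (u - 1)*(u + 2)*(u + 3)*(u^2 - 3*u - 10) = (u - 1)*(u + 2)^2*(u + 3)*(u - 5)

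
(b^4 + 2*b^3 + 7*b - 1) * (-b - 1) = -b^5 - 3*b^4 - 2*b^3 - 7*b^2 - 6*b + 1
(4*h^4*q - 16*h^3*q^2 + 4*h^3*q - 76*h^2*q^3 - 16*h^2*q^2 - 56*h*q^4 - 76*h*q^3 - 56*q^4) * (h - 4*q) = 4*h^5*q - 32*h^4*q^2 + 4*h^4*q - 12*h^3*q^3 - 32*h^3*q^2 + 248*h^2*q^4 - 12*h^2*q^3 + 224*h*q^5 + 248*h*q^4 + 224*q^5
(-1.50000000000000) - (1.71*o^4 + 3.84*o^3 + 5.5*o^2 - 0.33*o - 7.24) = -1.71*o^4 - 3.84*o^3 - 5.5*o^2 + 0.33*o + 5.74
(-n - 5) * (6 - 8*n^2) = 8*n^3 + 40*n^2 - 6*n - 30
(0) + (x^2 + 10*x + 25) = x^2 + 10*x + 25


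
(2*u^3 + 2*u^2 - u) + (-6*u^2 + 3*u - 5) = 2*u^3 - 4*u^2 + 2*u - 5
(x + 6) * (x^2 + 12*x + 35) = x^3 + 18*x^2 + 107*x + 210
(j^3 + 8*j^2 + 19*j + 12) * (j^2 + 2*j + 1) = j^5 + 10*j^4 + 36*j^3 + 58*j^2 + 43*j + 12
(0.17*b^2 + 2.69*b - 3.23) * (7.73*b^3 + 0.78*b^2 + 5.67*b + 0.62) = 1.3141*b^5 + 20.9263*b^4 - 21.9058*b^3 + 12.8383*b^2 - 16.6463*b - 2.0026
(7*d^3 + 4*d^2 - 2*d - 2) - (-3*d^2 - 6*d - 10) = 7*d^3 + 7*d^2 + 4*d + 8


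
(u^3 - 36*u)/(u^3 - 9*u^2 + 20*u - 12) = u*(u + 6)/(u^2 - 3*u + 2)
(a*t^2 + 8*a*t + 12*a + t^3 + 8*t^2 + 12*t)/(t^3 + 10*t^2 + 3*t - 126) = (a*t + 2*a + t^2 + 2*t)/(t^2 + 4*t - 21)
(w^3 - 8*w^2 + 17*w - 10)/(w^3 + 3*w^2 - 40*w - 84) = (w^3 - 8*w^2 + 17*w - 10)/(w^3 + 3*w^2 - 40*w - 84)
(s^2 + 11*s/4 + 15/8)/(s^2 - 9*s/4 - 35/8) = (2*s + 3)/(2*s - 7)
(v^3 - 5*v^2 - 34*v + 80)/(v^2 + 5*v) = v - 10 + 16/v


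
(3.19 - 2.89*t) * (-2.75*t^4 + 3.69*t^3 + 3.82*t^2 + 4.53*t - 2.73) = 7.9475*t^5 - 19.4366*t^4 + 0.731299999999999*t^3 - 0.905900000000003*t^2 + 22.3404*t - 8.7087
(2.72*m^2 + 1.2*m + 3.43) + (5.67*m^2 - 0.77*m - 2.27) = 8.39*m^2 + 0.43*m + 1.16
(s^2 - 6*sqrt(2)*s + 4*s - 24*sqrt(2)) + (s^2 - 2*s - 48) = 2*s^2 - 6*sqrt(2)*s + 2*s - 48 - 24*sqrt(2)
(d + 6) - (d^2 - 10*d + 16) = -d^2 + 11*d - 10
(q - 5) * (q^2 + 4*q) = q^3 - q^2 - 20*q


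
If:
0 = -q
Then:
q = 0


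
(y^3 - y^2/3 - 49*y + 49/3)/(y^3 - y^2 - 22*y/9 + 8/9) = 3*(y^2 - 49)/(3*y^2 - 2*y - 8)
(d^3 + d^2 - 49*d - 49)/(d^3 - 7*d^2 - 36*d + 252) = (d^2 + 8*d + 7)/(d^2 - 36)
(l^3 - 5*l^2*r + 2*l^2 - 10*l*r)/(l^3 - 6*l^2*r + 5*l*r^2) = (-l - 2)/(-l + r)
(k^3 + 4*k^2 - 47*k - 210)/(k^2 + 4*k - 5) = (k^2 - k - 42)/(k - 1)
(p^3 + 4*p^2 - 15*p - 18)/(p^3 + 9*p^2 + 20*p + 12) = (p - 3)/(p + 2)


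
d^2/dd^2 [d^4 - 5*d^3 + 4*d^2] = 12*d^2 - 30*d + 8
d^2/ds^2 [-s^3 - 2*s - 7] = -6*s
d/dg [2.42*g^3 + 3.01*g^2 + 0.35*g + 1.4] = 7.26*g^2 + 6.02*g + 0.35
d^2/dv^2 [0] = 0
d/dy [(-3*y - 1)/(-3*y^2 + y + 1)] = (9*y^2 - 3*y - (3*y + 1)*(6*y - 1) - 3)/(-3*y^2 + y + 1)^2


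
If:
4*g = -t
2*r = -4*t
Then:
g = -t/4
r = -2*t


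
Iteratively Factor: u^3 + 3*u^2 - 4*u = (u)*(u^2 + 3*u - 4) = u*(u - 1)*(u + 4)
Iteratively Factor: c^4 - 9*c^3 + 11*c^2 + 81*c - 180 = (c - 4)*(c^3 - 5*c^2 - 9*c + 45) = (c - 4)*(c + 3)*(c^2 - 8*c + 15) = (c - 4)*(c - 3)*(c + 3)*(c - 5)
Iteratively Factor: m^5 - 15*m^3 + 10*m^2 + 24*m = (m + 1)*(m^4 - m^3 - 14*m^2 + 24*m) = (m - 3)*(m + 1)*(m^3 + 2*m^2 - 8*m) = (m - 3)*(m + 1)*(m + 4)*(m^2 - 2*m) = (m - 3)*(m - 2)*(m + 1)*(m + 4)*(m)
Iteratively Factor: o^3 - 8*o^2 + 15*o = (o - 5)*(o^2 - 3*o) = o*(o - 5)*(o - 3)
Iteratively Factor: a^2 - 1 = (a + 1)*(a - 1)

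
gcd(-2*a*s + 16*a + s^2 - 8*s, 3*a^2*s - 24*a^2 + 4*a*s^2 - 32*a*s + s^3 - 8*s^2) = s - 8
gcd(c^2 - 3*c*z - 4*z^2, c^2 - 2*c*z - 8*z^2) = -c + 4*z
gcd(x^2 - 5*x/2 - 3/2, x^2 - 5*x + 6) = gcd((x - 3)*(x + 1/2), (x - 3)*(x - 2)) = x - 3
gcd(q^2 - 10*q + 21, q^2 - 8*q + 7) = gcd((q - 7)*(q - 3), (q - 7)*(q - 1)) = q - 7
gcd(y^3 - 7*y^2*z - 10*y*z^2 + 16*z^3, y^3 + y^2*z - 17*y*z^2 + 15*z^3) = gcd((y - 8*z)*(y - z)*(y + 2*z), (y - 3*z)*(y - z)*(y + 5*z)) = y - z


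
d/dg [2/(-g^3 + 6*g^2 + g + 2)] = 2*(3*g^2 - 12*g - 1)/(-g^3 + 6*g^2 + g + 2)^2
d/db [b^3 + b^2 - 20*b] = 3*b^2 + 2*b - 20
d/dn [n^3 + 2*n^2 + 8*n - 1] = 3*n^2 + 4*n + 8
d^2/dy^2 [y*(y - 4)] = 2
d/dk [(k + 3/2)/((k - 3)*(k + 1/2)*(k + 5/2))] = 2*(-16*k^3 - 36*k^2 + 63)/(16*k^6 - 248*k^4 - 120*k^3 + 961*k^2 + 930*k + 225)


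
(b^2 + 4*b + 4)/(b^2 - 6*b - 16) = (b + 2)/(b - 8)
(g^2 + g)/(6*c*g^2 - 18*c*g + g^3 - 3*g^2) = (g + 1)/(6*c*g - 18*c + g^2 - 3*g)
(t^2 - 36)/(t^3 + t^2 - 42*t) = (t + 6)/(t*(t + 7))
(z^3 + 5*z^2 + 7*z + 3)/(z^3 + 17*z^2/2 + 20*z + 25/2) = 2*(z^2 + 4*z + 3)/(2*z^2 + 15*z + 25)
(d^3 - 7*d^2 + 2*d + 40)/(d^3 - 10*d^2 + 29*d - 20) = (d + 2)/(d - 1)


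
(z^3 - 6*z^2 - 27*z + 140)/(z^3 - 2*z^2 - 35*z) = (z - 4)/z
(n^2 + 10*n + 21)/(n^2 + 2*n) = (n^2 + 10*n + 21)/(n*(n + 2))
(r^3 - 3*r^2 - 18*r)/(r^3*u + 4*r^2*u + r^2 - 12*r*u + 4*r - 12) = r*(r^2 - 3*r - 18)/(r^3*u + 4*r^2*u + r^2 - 12*r*u + 4*r - 12)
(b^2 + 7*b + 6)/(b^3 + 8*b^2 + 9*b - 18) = (b + 1)/(b^2 + 2*b - 3)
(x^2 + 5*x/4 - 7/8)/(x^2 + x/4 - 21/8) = (2*x - 1)/(2*x - 3)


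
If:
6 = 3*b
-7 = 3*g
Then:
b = 2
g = -7/3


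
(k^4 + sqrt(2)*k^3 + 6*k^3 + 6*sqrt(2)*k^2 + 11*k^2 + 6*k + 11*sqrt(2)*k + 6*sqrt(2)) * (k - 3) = k^5 + sqrt(2)*k^4 + 3*k^4 - 7*k^3 + 3*sqrt(2)*k^3 - 27*k^2 - 7*sqrt(2)*k^2 - 27*sqrt(2)*k - 18*k - 18*sqrt(2)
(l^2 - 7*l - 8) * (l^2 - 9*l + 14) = l^4 - 16*l^3 + 69*l^2 - 26*l - 112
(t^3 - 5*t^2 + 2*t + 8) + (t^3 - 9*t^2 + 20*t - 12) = 2*t^3 - 14*t^2 + 22*t - 4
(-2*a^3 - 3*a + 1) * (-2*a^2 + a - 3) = 4*a^5 - 2*a^4 + 12*a^3 - 5*a^2 + 10*a - 3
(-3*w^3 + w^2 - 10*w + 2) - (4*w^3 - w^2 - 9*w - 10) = -7*w^3 + 2*w^2 - w + 12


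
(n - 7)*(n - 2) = n^2 - 9*n + 14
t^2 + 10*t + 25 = (t + 5)^2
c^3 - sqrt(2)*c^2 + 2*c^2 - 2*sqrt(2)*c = c*(c + 2)*(c - sqrt(2))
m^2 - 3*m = m*(m - 3)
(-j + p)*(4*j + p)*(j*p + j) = -4*j^3*p - 4*j^3 + 3*j^2*p^2 + 3*j^2*p + j*p^3 + j*p^2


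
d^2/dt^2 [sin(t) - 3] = -sin(t)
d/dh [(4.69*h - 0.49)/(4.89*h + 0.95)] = (33.504324*h + 6.50902)/(4.89*h + 0.95)^3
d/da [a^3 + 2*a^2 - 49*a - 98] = 3*a^2 + 4*a - 49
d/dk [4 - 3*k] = -3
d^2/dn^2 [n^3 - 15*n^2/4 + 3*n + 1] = 6*n - 15/2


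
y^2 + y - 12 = (y - 3)*(y + 4)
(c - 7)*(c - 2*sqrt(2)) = c^2 - 7*c - 2*sqrt(2)*c + 14*sqrt(2)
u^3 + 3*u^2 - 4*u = u*(u - 1)*(u + 4)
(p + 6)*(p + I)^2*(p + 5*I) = p^4 + 6*p^3 + 7*I*p^3 - 11*p^2 + 42*I*p^2 - 66*p - 5*I*p - 30*I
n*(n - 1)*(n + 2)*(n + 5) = n^4 + 6*n^3 + 3*n^2 - 10*n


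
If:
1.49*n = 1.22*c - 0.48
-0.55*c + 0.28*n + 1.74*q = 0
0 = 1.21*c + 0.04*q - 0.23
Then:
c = 0.19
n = -0.17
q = 0.09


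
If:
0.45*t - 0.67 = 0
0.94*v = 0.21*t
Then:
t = 1.49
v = 0.33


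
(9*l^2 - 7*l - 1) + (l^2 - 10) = 10*l^2 - 7*l - 11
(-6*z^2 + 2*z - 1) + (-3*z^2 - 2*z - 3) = -9*z^2 - 4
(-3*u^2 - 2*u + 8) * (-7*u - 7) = 21*u^3 + 35*u^2 - 42*u - 56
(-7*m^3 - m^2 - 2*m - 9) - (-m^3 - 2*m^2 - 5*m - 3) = -6*m^3 + m^2 + 3*m - 6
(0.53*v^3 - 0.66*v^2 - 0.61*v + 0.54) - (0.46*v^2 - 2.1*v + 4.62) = 0.53*v^3 - 1.12*v^2 + 1.49*v - 4.08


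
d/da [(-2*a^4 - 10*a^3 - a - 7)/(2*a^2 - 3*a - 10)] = (-8*a^5 - 2*a^4 + 140*a^3 + 302*a^2 + 28*a - 11)/(4*a^4 - 12*a^3 - 31*a^2 + 60*a + 100)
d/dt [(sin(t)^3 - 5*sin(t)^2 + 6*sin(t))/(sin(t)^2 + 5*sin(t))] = (sin(t)^2 + 10*sin(t) - 31)*cos(t)/(sin(t) + 5)^2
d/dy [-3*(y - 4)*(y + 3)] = 3 - 6*y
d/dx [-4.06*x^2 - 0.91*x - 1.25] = -8.12*x - 0.91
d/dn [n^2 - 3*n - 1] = 2*n - 3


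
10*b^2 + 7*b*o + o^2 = (2*b + o)*(5*b + o)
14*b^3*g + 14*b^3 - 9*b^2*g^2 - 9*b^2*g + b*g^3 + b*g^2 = (-7*b + g)*(-2*b + g)*(b*g + b)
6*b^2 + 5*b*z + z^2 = (2*b + z)*(3*b + z)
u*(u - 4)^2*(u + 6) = u^4 - 2*u^3 - 32*u^2 + 96*u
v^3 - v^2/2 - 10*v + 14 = (v - 2)^2*(v + 7/2)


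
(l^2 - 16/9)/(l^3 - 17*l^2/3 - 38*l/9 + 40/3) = (3*l + 4)/(3*l^2 - 13*l - 30)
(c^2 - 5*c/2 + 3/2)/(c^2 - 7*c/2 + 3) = (c - 1)/(c - 2)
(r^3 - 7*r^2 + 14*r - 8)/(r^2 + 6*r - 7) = (r^2 - 6*r + 8)/(r + 7)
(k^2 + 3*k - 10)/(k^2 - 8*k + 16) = (k^2 + 3*k - 10)/(k^2 - 8*k + 16)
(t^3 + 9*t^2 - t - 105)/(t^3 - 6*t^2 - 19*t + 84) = (t^2 + 12*t + 35)/(t^2 - 3*t - 28)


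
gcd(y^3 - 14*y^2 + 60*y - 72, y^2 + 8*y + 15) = 1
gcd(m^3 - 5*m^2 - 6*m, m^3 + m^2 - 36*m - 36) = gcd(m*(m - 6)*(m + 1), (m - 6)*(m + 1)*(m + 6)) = m^2 - 5*m - 6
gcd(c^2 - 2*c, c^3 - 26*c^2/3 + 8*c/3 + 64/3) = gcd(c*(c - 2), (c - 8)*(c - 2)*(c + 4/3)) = c - 2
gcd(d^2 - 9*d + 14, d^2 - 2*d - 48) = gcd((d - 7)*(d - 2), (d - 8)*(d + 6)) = 1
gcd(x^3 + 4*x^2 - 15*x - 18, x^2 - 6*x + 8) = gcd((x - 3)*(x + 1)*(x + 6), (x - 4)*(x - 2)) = 1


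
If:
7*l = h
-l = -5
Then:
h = 35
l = 5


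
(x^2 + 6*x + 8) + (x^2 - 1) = 2*x^2 + 6*x + 7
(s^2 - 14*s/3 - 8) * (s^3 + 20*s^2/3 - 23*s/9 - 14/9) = s^5 + 2*s^4 - 125*s^3/3 - 1160*s^2/27 + 748*s/27 + 112/9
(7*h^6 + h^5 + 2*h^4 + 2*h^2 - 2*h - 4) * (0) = 0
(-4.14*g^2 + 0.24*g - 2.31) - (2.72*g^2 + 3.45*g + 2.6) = -6.86*g^2 - 3.21*g - 4.91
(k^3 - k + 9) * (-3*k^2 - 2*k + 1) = -3*k^5 - 2*k^4 + 4*k^3 - 25*k^2 - 19*k + 9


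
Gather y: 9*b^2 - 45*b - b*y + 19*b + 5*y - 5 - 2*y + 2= 9*b^2 - 26*b + y*(3 - b) - 3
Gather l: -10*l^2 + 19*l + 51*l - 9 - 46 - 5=-10*l^2 + 70*l - 60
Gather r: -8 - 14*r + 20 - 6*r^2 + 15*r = -6*r^2 + r + 12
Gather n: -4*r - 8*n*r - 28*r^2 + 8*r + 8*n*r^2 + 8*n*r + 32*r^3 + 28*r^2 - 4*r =8*n*r^2 + 32*r^3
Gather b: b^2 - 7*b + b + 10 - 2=b^2 - 6*b + 8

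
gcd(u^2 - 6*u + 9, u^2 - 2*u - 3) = u - 3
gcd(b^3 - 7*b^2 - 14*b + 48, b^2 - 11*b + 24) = b - 8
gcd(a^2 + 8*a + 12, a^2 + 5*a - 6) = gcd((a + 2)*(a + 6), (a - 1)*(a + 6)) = a + 6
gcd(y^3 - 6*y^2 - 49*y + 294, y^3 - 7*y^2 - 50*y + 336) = y^2 + y - 42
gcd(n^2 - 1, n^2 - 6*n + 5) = n - 1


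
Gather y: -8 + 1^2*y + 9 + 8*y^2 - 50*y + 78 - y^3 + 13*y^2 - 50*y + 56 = -y^3 + 21*y^2 - 99*y + 135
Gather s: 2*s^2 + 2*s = 2*s^2 + 2*s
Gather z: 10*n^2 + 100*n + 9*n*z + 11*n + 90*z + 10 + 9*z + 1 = 10*n^2 + 111*n + z*(9*n + 99) + 11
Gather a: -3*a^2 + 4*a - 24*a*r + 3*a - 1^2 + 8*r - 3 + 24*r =-3*a^2 + a*(7 - 24*r) + 32*r - 4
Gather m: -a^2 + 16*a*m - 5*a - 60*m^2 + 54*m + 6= -a^2 - 5*a - 60*m^2 + m*(16*a + 54) + 6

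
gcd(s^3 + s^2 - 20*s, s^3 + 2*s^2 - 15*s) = s^2 + 5*s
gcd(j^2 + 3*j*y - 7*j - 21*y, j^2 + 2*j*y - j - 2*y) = 1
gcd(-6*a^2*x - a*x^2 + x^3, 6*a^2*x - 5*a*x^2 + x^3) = -3*a*x + x^2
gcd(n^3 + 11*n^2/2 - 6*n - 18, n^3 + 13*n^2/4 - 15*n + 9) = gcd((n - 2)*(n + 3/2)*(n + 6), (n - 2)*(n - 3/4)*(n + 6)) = n^2 + 4*n - 12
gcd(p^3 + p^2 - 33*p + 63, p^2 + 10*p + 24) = 1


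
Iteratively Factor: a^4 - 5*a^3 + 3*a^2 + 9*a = (a)*(a^3 - 5*a^2 + 3*a + 9) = a*(a + 1)*(a^2 - 6*a + 9) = a*(a - 3)*(a + 1)*(a - 3)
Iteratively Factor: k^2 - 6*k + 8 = (k - 2)*(k - 4)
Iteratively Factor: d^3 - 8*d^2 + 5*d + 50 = (d - 5)*(d^2 - 3*d - 10) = (d - 5)^2*(d + 2)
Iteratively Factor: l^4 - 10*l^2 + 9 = (l + 1)*(l^3 - l^2 - 9*l + 9) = (l + 1)*(l + 3)*(l^2 - 4*l + 3) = (l - 3)*(l + 1)*(l + 3)*(l - 1)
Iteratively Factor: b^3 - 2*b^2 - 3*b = (b - 3)*(b^2 + b) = b*(b - 3)*(b + 1)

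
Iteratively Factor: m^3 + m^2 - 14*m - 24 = (m + 3)*(m^2 - 2*m - 8) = (m + 2)*(m + 3)*(m - 4)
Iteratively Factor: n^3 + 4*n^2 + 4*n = (n + 2)*(n^2 + 2*n) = n*(n + 2)*(n + 2)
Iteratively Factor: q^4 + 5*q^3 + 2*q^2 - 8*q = (q + 2)*(q^3 + 3*q^2 - 4*q) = (q - 1)*(q + 2)*(q^2 + 4*q) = q*(q - 1)*(q + 2)*(q + 4)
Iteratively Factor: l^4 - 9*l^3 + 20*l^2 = (l - 5)*(l^3 - 4*l^2) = l*(l - 5)*(l^2 - 4*l) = l*(l - 5)*(l - 4)*(l)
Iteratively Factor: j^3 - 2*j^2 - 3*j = (j)*(j^2 - 2*j - 3) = j*(j + 1)*(j - 3)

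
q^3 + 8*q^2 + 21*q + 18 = (q + 2)*(q + 3)^2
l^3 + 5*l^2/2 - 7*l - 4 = (l - 2)*(l + 1/2)*(l + 4)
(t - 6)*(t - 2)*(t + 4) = t^3 - 4*t^2 - 20*t + 48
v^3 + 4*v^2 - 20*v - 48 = (v - 4)*(v + 2)*(v + 6)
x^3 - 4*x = x*(x - 2)*(x + 2)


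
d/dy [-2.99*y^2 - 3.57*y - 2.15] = -5.98*y - 3.57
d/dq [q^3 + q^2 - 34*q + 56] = 3*q^2 + 2*q - 34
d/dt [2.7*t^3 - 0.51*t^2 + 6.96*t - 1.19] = 8.1*t^2 - 1.02*t + 6.96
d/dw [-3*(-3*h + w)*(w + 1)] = 9*h - 6*w - 3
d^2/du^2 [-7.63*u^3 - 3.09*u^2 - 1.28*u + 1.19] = -45.78*u - 6.18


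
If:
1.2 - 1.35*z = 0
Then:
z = 0.89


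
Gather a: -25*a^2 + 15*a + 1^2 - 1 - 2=-25*a^2 + 15*a - 2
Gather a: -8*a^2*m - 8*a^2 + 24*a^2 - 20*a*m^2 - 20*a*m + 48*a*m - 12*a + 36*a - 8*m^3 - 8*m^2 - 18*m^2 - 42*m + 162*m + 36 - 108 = a^2*(16 - 8*m) + a*(-20*m^2 + 28*m + 24) - 8*m^3 - 26*m^2 + 120*m - 72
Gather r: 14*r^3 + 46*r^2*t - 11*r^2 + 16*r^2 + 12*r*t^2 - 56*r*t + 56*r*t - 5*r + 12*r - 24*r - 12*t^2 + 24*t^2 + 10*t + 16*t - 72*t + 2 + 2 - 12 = 14*r^3 + r^2*(46*t + 5) + r*(12*t^2 - 17) + 12*t^2 - 46*t - 8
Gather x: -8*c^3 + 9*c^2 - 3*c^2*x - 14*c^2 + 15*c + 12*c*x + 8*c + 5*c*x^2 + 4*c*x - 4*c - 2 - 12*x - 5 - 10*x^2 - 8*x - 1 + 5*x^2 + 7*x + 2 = -8*c^3 - 5*c^2 + 19*c + x^2*(5*c - 5) + x*(-3*c^2 + 16*c - 13) - 6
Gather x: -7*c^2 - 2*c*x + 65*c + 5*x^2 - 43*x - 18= -7*c^2 + 65*c + 5*x^2 + x*(-2*c - 43) - 18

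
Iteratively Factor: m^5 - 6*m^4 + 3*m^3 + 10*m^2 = (m + 1)*(m^4 - 7*m^3 + 10*m^2) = m*(m + 1)*(m^3 - 7*m^2 + 10*m) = m^2*(m + 1)*(m^2 - 7*m + 10) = m^2*(m - 2)*(m + 1)*(m - 5)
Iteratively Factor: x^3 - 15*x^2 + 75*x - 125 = (x - 5)*(x^2 - 10*x + 25) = (x - 5)^2*(x - 5)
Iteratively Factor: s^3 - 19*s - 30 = (s - 5)*(s^2 + 5*s + 6) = (s - 5)*(s + 3)*(s + 2)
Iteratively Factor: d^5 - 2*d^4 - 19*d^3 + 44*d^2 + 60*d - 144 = (d - 2)*(d^4 - 19*d^2 + 6*d + 72) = (d - 2)*(d + 4)*(d^3 - 4*d^2 - 3*d + 18) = (d - 2)*(d + 2)*(d + 4)*(d^2 - 6*d + 9) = (d - 3)*(d - 2)*(d + 2)*(d + 4)*(d - 3)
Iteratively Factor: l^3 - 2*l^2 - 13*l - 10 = (l - 5)*(l^2 + 3*l + 2) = (l - 5)*(l + 1)*(l + 2)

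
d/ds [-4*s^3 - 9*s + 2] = -12*s^2 - 9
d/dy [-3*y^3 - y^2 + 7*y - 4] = -9*y^2 - 2*y + 7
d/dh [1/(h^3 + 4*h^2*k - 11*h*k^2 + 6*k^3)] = (-3*h^2 - 8*h*k + 11*k^2)/(h^3 + 4*h^2*k - 11*h*k^2 + 6*k^3)^2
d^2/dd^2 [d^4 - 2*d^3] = 12*d*(d - 1)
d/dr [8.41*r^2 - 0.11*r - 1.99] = 16.82*r - 0.11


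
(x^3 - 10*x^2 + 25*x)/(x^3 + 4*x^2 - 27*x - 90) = x*(x - 5)/(x^2 + 9*x + 18)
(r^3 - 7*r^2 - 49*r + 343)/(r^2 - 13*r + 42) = (r^2 - 49)/(r - 6)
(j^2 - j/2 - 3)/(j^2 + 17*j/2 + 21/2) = (j - 2)/(j + 7)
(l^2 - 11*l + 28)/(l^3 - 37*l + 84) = (l - 7)/(l^2 + 4*l - 21)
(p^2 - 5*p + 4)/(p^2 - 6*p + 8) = (p - 1)/(p - 2)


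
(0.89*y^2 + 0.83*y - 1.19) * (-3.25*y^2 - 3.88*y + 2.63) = -2.8925*y^4 - 6.1507*y^3 + 2.9878*y^2 + 6.8001*y - 3.1297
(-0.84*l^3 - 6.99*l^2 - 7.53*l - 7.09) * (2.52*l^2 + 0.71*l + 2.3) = -2.1168*l^5 - 18.2112*l^4 - 25.8705*l^3 - 39.2901*l^2 - 22.3529*l - 16.307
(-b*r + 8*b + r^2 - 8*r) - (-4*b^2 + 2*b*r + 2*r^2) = 4*b^2 - 3*b*r + 8*b - r^2 - 8*r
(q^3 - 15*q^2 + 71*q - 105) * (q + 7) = q^4 - 8*q^3 - 34*q^2 + 392*q - 735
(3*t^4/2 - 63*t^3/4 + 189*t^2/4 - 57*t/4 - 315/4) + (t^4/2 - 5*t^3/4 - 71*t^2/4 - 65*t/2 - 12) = 2*t^4 - 17*t^3 + 59*t^2/2 - 187*t/4 - 363/4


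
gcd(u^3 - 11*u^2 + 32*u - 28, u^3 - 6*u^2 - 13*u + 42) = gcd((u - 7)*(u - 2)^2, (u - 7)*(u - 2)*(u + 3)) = u^2 - 9*u + 14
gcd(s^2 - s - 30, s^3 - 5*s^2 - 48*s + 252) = s - 6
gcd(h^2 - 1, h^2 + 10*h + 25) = 1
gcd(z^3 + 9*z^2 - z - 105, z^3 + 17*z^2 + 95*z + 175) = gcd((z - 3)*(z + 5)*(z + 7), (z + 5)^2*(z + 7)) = z^2 + 12*z + 35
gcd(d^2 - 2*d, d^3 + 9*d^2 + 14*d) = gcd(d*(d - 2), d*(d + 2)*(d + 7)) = d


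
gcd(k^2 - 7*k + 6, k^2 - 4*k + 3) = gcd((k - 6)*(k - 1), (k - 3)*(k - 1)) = k - 1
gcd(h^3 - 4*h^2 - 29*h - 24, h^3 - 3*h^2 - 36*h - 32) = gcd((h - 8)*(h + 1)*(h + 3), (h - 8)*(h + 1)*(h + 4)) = h^2 - 7*h - 8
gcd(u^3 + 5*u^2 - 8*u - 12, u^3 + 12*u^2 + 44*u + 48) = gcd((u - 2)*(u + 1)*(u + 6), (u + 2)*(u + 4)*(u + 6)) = u + 6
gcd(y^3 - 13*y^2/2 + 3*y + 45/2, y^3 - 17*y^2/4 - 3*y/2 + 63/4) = y - 3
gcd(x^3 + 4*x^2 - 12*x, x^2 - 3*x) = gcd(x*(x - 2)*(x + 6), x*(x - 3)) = x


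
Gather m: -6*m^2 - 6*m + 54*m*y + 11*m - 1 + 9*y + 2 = -6*m^2 + m*(54*y + 5) + 9*y + 1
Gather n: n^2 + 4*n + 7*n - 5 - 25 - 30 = n^2 + 11*n - 60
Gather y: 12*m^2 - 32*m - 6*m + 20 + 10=12*m^2 - 38*m + 30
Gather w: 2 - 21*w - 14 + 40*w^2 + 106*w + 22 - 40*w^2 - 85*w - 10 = 0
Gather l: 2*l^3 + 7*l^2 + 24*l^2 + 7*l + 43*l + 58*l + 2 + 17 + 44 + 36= 2*l^3 + 31*l^2 + 108*l + 99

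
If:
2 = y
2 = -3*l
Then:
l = -2/3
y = 2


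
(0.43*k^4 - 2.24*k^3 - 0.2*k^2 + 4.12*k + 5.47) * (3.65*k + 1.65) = 1.5695*k^5 - 7.4665*k^4 - 4.426*k^3 + 14.708*k^2 + 26.7635*k + 9.0255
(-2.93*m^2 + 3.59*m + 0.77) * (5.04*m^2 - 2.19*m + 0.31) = -14.7672*m^4 + 24.5103*m^3 - 4.8896*m^2 - 0.5734*m + 0.2387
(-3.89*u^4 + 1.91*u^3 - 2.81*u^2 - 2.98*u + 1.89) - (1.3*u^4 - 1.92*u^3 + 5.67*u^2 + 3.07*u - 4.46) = -5.19*u^4 + 3.83*u^3 - 8.48*u^2 - 6.05*u + 6.35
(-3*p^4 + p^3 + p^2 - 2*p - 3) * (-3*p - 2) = 9*p^5 + 3*p^4 - 5*p^3 + 4*p^2 + 13*p + 6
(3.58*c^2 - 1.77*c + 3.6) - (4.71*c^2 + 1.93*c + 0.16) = -1.13*c^2 - 3.7*c + 3.44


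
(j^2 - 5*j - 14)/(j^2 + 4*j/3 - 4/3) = 3*(j - 7)/(3*j - 2)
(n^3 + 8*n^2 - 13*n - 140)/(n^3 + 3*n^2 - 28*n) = (n + 5)/n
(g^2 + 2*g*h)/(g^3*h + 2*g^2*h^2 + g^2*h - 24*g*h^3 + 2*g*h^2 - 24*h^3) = g*(g + 2*h)/(h*(g^3 + 2*g^2*h + g^2 - 24*g*h^2 + 2*g*h - 24*h^2))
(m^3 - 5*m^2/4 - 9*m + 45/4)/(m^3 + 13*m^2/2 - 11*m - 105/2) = (4*m^2 + 7*m - 15)/(2*(2*m^2 + 19*m + 35))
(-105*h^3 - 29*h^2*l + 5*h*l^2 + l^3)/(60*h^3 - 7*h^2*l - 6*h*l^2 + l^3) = (-7*h - l)/(4*h - l)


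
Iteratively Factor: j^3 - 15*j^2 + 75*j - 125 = (j - 5)*(j^2 - 10*j + 25) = (j - 5)^2*(j - 5)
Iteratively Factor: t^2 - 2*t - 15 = (t + 3)*(t - 5)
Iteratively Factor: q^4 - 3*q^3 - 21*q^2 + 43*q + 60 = (q + 4)*(q^3 - 7*q^2 + 7*q + 15) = (q - 5)*(q + 4)*(q^2 - 2*q - 3) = (q - 5)*(q + 1)*(q + 4)*(q - 3)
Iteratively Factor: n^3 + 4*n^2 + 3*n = (n + 1)*(n^2 + 3*n) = (n + 1)*(n + 3)*(n)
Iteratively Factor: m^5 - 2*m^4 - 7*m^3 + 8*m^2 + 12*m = (m - 3)*(m^4 + m^3 - 4*m^2 - 4*m) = m*(m - 3)*(m^3 + m^2 - 4*m - 4) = m*(m - 3)*(m + 1)*(m^2 - 4) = m*(m - 3)*(m + 1)*(m + 2)*(m - 2)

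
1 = 1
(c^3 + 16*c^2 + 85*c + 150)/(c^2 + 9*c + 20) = (c^2 + 11*c + 30)/(c + 4)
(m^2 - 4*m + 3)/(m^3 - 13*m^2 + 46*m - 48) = (m - 1)/(m^2 - 10*m + 16)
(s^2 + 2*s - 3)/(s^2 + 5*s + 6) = (s - 1)/(s + 2)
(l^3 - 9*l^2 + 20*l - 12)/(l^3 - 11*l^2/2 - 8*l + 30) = 2*(l - 1)/(2*l + 5)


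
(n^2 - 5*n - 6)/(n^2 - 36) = (n + 1)/(n + 6)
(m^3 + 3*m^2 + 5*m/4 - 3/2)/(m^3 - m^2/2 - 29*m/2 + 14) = (4*m^3 + 12*m^2 + 5*m - 6)/(2*(2*m^3 - m^2 - 29*m + 28))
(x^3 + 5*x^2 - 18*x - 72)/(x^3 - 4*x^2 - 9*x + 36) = (x + 6)/(x - 3)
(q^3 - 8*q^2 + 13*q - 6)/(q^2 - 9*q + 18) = (q^2 - 2*q + 1)/(q - 3)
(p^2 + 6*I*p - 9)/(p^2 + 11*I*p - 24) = (p + 3*I)/(p + 8*I)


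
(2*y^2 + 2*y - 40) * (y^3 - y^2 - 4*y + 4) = 2*y^5 - 50*y^3 + 40*y^2 + 168*y - 160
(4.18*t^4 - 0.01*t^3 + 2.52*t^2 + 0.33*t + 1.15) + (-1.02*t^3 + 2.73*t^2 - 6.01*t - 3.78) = 4.18*t^4 - 1.03*t^3 + 5.25*t^2 - 5.68*t - 2.63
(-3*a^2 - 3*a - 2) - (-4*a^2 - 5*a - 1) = a^2 + 2*a - 1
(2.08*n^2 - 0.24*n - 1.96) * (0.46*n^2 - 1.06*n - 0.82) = 0.9568*n^4 - 2.3152*n^3 - 2.3528*n^2 + 2.2744*n + 1.6072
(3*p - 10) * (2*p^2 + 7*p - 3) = 6*p^3 + p^2 - 79*p + 30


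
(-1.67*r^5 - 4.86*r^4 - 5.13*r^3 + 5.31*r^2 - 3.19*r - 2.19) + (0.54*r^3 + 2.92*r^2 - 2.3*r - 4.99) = -1.67*r^5 - 4.86*r^4 - 4.59*r^3 + 8.23*r^2 - 5.49*r - 7.18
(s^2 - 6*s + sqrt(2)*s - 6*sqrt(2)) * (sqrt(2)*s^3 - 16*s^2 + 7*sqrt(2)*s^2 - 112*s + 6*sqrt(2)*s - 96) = sqrt(2)*s^5 - 14*s^4 + sqrt(2)*s^4 - 52*sqrt(2)*s^3 - 14*s^3 - 52*sqrt(2)*s^2 + 504*s^2 + 504*s + 576*sqrt(2)*s + 576*sqrt(2)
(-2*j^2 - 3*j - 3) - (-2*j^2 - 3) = -3*j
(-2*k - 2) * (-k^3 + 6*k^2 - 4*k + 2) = 2*k^4 - 10*k^3 - 4*k^2 + 4*k - 4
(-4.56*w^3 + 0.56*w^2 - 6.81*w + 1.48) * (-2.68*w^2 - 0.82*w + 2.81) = 12.2208*w^5 + 2.2384*w^4 + 4.978*w^3 + 3.1914*w^2 - 20.3497*w + 4.1588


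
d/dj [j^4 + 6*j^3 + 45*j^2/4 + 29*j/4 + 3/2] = 4*j^3 + 18*j^2 + 45*j/2 + 29/4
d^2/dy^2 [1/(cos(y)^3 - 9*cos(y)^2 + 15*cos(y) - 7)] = 9*(-sin(y)^4 + 21*sin(y)^2 - 73*cos(y)/4 + 9*cos(3*y)/4 + 16)/((cos(y) - 7)^3*(cos(y) - 1)^4)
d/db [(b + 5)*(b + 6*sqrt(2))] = 2*b + 5 + 6*sqrt(2)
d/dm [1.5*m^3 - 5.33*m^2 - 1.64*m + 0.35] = 4.5*m^2 - 10.66*m - 1.64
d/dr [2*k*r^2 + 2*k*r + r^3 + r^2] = 4*k*r + 2*k + 3*r^2 + 2*r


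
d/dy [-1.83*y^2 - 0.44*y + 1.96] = -3.66*y - 0.44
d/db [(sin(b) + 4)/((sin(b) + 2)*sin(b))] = (-8*sin(b) + cos(b)^2 - 9)*cos(b)/((sin(b) + 2)^2*sin(b)^2)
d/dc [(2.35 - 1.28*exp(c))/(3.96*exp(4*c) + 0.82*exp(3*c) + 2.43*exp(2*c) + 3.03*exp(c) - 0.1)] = (15.2064*exp(4*c) - 35.1248*exp(3*c) - 2.6706*exp(2*c) - 11.421*exp(c) - 6.9925)*exp(c)/(15.6816*exp(8*c) + 6.4944*exp(7*c) + 19.918*exp(6*c) + 27.9828*exp(5*c) + 10.0821*exp(4*c) + 14.5618*exp(3*c) + 8.6949*exp(2*c) - 0.606*exp(c) + 0.01)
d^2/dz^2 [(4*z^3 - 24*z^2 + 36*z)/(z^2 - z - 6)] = 80/(z^3 + 6*z^2 + 12*z + 8)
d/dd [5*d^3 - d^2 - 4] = d*(15*d - 2)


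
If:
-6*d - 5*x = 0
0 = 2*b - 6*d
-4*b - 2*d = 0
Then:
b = 0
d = 0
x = 0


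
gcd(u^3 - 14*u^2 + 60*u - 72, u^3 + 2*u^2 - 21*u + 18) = 1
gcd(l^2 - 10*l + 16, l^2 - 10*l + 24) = 1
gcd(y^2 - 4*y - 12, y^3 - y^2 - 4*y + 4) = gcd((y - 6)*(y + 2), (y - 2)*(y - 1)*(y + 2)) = y + 2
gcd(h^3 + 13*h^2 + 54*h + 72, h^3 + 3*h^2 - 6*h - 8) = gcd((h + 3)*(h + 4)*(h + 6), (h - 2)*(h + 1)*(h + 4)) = h + 4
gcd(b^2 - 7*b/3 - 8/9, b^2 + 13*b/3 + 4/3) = b + 1/3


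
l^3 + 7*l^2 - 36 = (l - 2)*(l + 3)*(l + 6)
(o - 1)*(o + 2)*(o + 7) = o^3 + 8*o^2 + 5*o - 14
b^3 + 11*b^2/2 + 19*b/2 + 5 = (b + 1)*(b + 2)*(b + 5/2)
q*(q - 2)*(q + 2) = q^3 - 4*q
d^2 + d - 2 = (d - 1)*(d + 2)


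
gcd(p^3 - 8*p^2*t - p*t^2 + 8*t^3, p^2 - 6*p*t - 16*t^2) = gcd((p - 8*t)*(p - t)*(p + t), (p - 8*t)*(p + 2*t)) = p - 8*t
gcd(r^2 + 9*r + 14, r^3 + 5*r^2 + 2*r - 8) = r + 2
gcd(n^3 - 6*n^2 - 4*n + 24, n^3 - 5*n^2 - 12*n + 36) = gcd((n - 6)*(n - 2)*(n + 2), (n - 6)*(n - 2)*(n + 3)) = n^2 - 8*n + 12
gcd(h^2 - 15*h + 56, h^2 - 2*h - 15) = 1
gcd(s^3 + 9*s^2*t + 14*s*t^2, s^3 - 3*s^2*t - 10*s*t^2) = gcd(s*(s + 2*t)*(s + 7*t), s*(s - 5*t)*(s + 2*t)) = s^2 + 2*s*t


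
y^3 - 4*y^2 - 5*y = y*(y - 5)*(y + 1)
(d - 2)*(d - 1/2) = d^2 - 5*d/2 + 1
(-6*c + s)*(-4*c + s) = 24*c^2 - 10*c*s + s^2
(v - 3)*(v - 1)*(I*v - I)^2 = -v^4 + 6*v^3 - 12*v^2 + 10*v - 3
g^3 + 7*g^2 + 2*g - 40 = (g - 2)*(g + 4)*(g + 5)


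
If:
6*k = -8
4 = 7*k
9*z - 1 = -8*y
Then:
No Solution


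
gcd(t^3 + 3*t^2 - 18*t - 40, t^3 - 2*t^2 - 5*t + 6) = t + 2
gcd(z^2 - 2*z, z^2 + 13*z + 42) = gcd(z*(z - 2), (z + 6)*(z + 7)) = 1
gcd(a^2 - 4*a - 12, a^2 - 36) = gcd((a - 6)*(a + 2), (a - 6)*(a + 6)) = a - 6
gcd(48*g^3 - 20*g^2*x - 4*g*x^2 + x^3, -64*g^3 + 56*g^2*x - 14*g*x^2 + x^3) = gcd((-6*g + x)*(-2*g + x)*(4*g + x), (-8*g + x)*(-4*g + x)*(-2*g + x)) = -2*g + x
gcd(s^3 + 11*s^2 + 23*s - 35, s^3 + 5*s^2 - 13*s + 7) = s^2 + 6*s - 7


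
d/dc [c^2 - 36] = 2*c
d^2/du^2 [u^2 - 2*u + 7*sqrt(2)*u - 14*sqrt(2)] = 2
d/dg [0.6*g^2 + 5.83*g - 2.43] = 1.2*g + 5.83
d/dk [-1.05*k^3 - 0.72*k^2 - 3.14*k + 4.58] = -3.15*k^2 - 1.44*k - 3.14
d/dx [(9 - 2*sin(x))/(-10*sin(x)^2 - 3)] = 2*(-10*sin(x)^2 + 90*sin(x) + 3)*cos(x)/(10*sin(x)^2 + 3)^2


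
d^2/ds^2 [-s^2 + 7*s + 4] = -2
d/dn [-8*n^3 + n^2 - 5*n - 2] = -24*n^2 + 2*n - 5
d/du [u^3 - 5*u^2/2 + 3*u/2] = 3*u^2 - 5*u + 3/2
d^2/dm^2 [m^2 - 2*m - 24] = 2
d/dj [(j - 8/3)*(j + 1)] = 2*j - 5/3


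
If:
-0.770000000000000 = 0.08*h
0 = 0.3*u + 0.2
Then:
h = -9.62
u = -0.67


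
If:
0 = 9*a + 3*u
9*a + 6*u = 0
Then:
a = 0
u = 0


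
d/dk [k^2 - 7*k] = 2*k - 7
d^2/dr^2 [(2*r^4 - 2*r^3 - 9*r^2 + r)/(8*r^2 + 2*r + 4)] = 2*(16*r^6 + 12*r^5 + 27*r^4 + 49*r^3 + 126*r^2 - 24*r - 19)/(64*r^6 + 48*r^5 + 108*r^4 + 49*r^3 + 54*r^2 + 12*r + 8)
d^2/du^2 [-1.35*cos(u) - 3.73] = 1.35*cos(u)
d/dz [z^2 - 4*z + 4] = 2*z - 4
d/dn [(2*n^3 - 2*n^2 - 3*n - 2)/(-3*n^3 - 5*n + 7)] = (-6*n^4 - 38*n^3 + 34*n^2 - 28*n - 31)/(9*n^6 + 30*n^4 - 42*n^3 + 25*n^2 - 70*n + 49)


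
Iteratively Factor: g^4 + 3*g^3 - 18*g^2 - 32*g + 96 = (g + 4)*(g^3 - g^2 - 14*g + 24) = (g - 3)*(g + 4)*(g^2 + 2*g - 8) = (g - 3)*(g - 2)*(g + 4)*(g + 4)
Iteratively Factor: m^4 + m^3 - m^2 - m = (m + 1)*(m^3 - m) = (m - 1)*(m + 1)*(m^2 + m) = (m - 1)*(m + 1)^2*(m)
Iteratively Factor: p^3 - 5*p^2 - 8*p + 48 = (p + 3)*(p^2 - 8*p + 16) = (p - 4)*(p + 3)*(p - 4)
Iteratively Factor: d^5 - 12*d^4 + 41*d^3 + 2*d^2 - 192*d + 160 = (d - 4)*(d^4 - 8*d^3 + 9*d^2 + 38*d - 40) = (d - 4)*(d - 1)*(d^3 - 7*d^2 + 2*d + 40) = (d - 4)*(d - 1)*(d + 2)*(d^2 - 9*d + 20) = (d - 5)*(d - 4)*(d - 1)*(d + 2)*(d - 4)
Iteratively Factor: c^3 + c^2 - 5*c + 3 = (c - 1)*(c^2 + 2*c - 3) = (c - 1)*(c + 3)*(c - 1)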